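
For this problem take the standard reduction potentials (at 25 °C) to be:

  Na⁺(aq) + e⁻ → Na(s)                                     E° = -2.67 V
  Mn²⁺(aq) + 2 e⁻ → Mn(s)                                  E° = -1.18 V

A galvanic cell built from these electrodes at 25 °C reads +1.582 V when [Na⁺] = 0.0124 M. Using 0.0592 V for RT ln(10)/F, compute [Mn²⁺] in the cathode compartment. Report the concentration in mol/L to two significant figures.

0.20 M

Mn²⁺/Mn is the cathode, Na⁺/Na the anode: E°cell = +1.49 V, n = 2.
Overall reaction: Mn²⁺(aq) + 2 Na(s) → Mn(s) + 2 Na⁺(aq); Q = [Na⁺]^2/[Mn²⁺]^1.
From E = E° − (0.0592/n) log Q: log Q = (E° − E)·n/0.0592 = (+1.49 − (+1.582))·2/0.0592 = -3.1081.
So 1·log[Mn²⁺] = 2·log(0.0124) − log Q = -3.8132 − (-3.1081) = -0.7051; [Mn²⁺] = 10^(-0.7051) ≈ 0.20 M.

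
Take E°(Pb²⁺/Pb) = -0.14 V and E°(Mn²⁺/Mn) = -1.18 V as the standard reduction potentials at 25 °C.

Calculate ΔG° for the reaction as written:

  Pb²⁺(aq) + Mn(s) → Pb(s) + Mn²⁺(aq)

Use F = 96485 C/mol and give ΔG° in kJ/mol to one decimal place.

-200.7 kJ/mol

As written, Pb²⁺/Pb is reduced (cathode) and Mn²⁺/Mn is oxidised (anode), so E°cell = (-0.14) − (-1.18) = +1.04 V.
Balancing electrons gives n = 2.
ΔG° = −nFE° = −(2)(96485)(+1.04) = -200,689 J = -200.7 kJ/mol.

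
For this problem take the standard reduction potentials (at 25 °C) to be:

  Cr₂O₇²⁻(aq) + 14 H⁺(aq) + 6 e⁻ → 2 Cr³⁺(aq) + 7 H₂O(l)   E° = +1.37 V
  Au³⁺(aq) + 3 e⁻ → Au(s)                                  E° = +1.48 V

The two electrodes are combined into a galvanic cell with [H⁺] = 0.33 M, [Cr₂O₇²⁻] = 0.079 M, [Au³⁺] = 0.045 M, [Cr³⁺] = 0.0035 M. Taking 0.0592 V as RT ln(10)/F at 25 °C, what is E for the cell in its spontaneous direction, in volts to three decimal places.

+0.112 V

Au³⁺/Au is the cathode (higher E°), Cr₂O₇²⁻/Cr³⁺ the anode: E°cell = +1.48 − (+1.37) = +0.11 V, n = 6.
Overall: 2 Au³⁺(aq) + 2 Cr³⁺(aq) + 7 H₂O(l) → 2 Au(s) + Cr₂O₇²⁻(aq) + 14 H⁺(aq)
Q = [Cr₂O₇²⁻]·[H⁺]^14 / ([Au³⁺]^2·[Cr³⁺]^2); log Q = -0.238.
E = E° − (0.0592/n) log Q = +0.11 − (0.0592/6)(-0.238) = +0.112 V.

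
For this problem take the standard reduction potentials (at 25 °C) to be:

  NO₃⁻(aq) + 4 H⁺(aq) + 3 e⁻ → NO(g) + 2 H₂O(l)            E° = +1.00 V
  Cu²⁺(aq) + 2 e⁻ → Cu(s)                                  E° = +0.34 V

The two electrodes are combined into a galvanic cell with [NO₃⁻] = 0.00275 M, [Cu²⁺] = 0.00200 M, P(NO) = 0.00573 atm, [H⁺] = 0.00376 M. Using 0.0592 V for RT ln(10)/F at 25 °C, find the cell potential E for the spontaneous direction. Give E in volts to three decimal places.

+0.542 V

NO₃⁻/NO is the cathode (higher E°), Cu²⁺/Cu the anode: E°cell = +1.00 − (+0.34) = +0.66 V, n = 6.
Overall: 2 NO₃⁻(aq) + 8 H⁺(aq) + 3 Cu(s) → 2 NO(g) + 4 H₂O(l) + 3 Cu²⁺(aq)
Q = P(NO)^2·[Cu²⁺]^3 / ([NO₃⁻]^2·[H⁺]^8); log Q = 11.939.
E = E° − (0.0592/n) log Q = +0.66 − (0.0592/6)(11.939) = +0.542 V.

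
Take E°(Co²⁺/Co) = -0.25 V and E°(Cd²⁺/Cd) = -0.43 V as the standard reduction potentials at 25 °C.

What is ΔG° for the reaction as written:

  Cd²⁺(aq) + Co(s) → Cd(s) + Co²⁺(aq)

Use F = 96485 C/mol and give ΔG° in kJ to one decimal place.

As written, Cd²⁺/Cd is reduced (cathode) and Co²⁺/Co is oxidised (anode), so E°cell = (-0.43) − (-0.25) = -0.18 V.
Balancing electrons gives n = 2.
ΔG° = −nFE° = −(2)(96485)(-0.18) = 34,735 J = +34.7 kJ.

+34.7 kJ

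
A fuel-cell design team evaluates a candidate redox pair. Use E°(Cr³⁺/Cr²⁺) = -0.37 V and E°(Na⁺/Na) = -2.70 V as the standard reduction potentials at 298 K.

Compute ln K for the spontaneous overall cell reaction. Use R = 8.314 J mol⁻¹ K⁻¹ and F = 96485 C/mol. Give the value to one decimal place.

Cathode: Cr³⁺/Cr²⁺; anode: Na⁺/Na. E°cell = (-0.37) − (-2.70) = +2.33 V, with n = 1.
ΔG° = −nFE° = −RT ln K, so ln K = nFE°/(RT) = (1)(96485)(+2.33) / ((8.314)(298)) = 90.738.

90.7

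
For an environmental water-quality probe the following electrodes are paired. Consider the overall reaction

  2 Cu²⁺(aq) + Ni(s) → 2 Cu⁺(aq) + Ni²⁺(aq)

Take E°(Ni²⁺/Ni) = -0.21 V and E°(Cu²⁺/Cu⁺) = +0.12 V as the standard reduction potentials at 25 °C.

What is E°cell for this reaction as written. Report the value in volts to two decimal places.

The Cu²⁺/Cu⁺ couple has the higher reduction potential, so it is the cathode; Ni²⁺/Ni is oxidised at the anode.
E°cell = E°(cathode) − E°(anode) = (+0.12) − (-0.21) = +0.33 V.

+0.33 V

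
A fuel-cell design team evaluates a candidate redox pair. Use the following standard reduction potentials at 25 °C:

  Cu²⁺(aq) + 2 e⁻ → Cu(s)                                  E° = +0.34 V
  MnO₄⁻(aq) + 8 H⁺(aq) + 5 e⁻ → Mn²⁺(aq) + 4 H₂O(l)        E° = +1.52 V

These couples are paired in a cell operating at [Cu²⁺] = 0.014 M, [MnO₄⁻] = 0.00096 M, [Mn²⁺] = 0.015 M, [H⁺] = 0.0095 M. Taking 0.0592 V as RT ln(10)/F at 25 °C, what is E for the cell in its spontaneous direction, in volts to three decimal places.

+1.029 V

MnO₄⁻/Mn²⁺ is the cathode (higher E°), Cu²⁺/Cu the anode: E°cell = +1.52 − (+0.34) = +1.18 V, n = 10.
Overall: 2 MnO₄⁻(aq) + 16 H⁺(aq) + 5 Cu(s) → 2 Mn²⁺(aq) + 8 H₂O(l) + 5 Cu²⁺(aq)
Q = [Mn²⁺]^2·[Cu²⁺]^5 / ([MnO₄⁻]^2·[H⁺]^16); log Q = 25.475.
E = E° − (0.0592/n) log Q = +1.18 − (0.0592/10)(25.475) = +1.029 V.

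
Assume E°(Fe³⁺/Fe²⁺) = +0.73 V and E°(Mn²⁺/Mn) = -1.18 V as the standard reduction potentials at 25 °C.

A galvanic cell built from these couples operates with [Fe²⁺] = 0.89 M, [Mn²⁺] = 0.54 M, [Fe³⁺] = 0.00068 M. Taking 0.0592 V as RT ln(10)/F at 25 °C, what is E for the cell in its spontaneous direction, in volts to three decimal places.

Fe³⁺/Fe²⁺ is the cathode (higher E°), Mn²⁺/Mn the anode: E°cell = +0.73 − (-1.18) = +1.91 V, n = 2.
Overall: 2 Fe³⁺(aq) + Mn(s) → 2 Fe²⁺(aq) + Mn²⁺(aq)
Q = [Fe²⁺]^2·[Mn²⁺] / ([Fe³⁺]^2); log Q = 5.966.
E = E° − (0.0592/n) log Q = +1.91 − (0.0592/2)(5.966) = +1.733 V.

+1.733 V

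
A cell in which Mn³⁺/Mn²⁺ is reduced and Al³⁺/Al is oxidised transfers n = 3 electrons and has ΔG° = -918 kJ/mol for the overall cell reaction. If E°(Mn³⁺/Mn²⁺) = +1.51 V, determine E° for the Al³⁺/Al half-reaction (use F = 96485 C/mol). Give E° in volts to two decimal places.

-1.66 V

E°cell = −ΔG°/(nF) = −(-918×10³)/((3)(96485)) = +3.171 V.
Since Mn³⁺/Mn²⁺ is the cathode and Al³⁺/Al the anode, E°cell = E°(Mn³⁺/Mn²⁺) − E°(Al³⁺/Al).
So E°(Al³⁺/Al) = E°(Mn³⁺/Mn²⁺) − E°cell = (+1.51) − (+3.171) = -1.66 V.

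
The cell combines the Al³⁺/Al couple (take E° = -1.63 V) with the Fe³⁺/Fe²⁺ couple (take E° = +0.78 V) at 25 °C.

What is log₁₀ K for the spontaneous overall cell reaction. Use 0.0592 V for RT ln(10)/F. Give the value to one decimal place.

Cathode: Fe³⁺/Fe²⁺; anode: Al³⁺/Al. E°cell = +2.41 V, n = 3.
log K = nE°cell / 0.0592 = (3)(+2.41) / 0.0592 = 122.1.

122.1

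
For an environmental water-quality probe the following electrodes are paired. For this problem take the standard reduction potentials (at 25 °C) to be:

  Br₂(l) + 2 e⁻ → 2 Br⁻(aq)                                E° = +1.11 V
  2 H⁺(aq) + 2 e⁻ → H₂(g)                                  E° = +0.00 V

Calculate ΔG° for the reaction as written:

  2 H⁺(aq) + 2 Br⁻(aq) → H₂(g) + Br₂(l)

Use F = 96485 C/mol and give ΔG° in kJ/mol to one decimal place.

As written, H⁺/H₂ is reduced (cathode) and Br₂/Br⁻ is oxidised (anode), so E°cell = (+0.00) − (+1.11) = -1.11 V.
Balancing electrons gives n = 2.
ΔG° = −nFE° = −(2)(96485)(-1.11) = 214,197 J = +214.2 kJ/mol.

+214.2 kJ/mol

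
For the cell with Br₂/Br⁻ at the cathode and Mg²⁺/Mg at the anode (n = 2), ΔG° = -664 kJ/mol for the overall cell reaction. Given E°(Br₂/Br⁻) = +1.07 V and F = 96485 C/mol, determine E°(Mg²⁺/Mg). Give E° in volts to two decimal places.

E°cell = −ΔG°/(nF) = −(-664×10³)/((2)(96485)) = +3.441 V.
Since Br₂/Br⁻ is the cathode and Mg²⁺/Mg the anode, E°cell = E°(Br₂/Br⁻) − E°(Mg²⁺/Mg).
So E°(Mg²⁺/Mg) = E°(Br₂/Br⁻) − E°cell = (+1.07) − (+3.441) = -2.37 V.

-2.37 V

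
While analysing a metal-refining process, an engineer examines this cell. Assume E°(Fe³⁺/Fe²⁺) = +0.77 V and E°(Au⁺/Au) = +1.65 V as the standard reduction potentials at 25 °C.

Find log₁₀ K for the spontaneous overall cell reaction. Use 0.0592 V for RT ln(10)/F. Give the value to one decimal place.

14.9

Cathode: Au⁺/Au; anode: Fe³⁺/Fe²⁺. E°cell = +0.88 V, n = 1.
log K = nE°cell / 0.0592 = (1)(+0.88) / 0.0592 = 14.9.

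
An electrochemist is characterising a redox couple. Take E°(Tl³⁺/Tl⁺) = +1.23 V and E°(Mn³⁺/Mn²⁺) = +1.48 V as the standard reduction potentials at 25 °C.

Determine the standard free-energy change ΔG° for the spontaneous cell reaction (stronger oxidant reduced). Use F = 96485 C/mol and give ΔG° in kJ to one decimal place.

Mn³⁺/Mn²⁺ (E° = +1.48 V) is the cathode; Tl³⁺/Tl⁺ (E° = +1.23 V) is the anode, so E°cell = +0.25 V.
Balancing electrons gives n = 2 (lcm of 1 and 2).
ΔG° = −nFE° = −(2)(96485)(+0.25) = -48,242 J = -48.2 kJ.

-48.2 kJ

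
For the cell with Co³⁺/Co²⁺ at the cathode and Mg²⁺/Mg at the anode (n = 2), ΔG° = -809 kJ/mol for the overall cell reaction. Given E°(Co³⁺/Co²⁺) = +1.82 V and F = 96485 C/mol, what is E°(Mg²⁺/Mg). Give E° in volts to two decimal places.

-2.37 V

E°cell = −ΔG°/(nF) = −(-809×10³)/((2)(96485)) = +4.192 V.
Since Co³⁺/Co²⁺ is the cathode and Mg²⁺/Mg the anode, E°cell = E°(Co³⁺/Co²⁺) − E°(Mg²⁺/Mg).
So E°(Mg²⁺/Mg) = E°(Co³⁺/Co²⁺) − E°cell = (+1.82) − (+4.192) = -2.37 V.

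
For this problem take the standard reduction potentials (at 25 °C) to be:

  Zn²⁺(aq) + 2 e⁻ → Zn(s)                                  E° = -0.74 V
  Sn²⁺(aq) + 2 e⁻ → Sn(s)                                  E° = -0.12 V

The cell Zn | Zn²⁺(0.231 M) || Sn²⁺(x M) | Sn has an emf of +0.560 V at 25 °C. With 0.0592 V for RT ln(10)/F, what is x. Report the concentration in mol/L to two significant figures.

Sn²⁺/Sn is the cathode, Zn²⁺/Zn the anode: E°cell = +0.62 V, n = 2.
Overall reaction: Sn²⁺(aq) + Zn(s) → Sn(s) + Zn²⁺(aq); Q = [Zn²⁺]^1/[Sn²⁺]^1.
From E = E° − (0.0592/n) log Q: log Q = (E° − E)·n/0.0592 = (+0.62 − (+0.560))·2/0.0592 = 2.0270.
So 1·log[Sn²⁺] = 1·log(0.231) − log Q = -0.6364 − (2.0270) = -2.6634; [Sn²⁺] = 10^(-2.6634) ≈ 0.0022 M.

0.0022 M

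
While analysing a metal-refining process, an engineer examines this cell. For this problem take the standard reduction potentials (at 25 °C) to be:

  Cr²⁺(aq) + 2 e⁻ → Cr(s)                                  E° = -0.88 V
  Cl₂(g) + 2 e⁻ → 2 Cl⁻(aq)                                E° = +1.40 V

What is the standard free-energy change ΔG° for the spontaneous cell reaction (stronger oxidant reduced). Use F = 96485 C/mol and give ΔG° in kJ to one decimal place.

Cl₂/Cl⁻ (E° = +1.40 V) is the cathode; Cr²⁺/Cr (E° = -0.88 V) is the anode, so E°cell = +2.28 V.
Balancing electrons gives n = 2 (lcm of 2 and 2).
ΔG° = −nFE° = −(2)(96485)(+2.28) = -439,972 J = -440.0 kJ.

-440.0 kJ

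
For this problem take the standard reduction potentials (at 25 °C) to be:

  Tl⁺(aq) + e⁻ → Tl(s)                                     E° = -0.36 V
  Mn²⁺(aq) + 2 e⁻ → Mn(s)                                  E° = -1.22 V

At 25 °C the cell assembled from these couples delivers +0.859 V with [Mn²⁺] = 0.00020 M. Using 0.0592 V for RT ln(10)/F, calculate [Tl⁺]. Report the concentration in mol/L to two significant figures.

0.014 M

Tl⁺/Tl is the cathode, Mn²⁺/Mn the anode: E°cell = +0.86 V, n = 2.
Overall reaction: 2 Tl⁺(aq) + Mn(s) → 2 Tl(s) + Mn²⁺(aq); Q = [Mn²⁺]^1/[Tl⁺]^2.
From E = E° − (0.0592/n) log Q: log Q = (E° − E)·n/0.0592 = (+0.86 − (+0.859))·2/0.0592 = 0.0338.
So 2·log[Tl⁺] = 1·log(0.0002) − log Q = -3.6990 − (0.0338) = -3.7328; log[Tl⁺] = -3.7328 / 2 = -1.8664; [Tl⁺] = 10^(-1.8664) ≈ 0.014 M.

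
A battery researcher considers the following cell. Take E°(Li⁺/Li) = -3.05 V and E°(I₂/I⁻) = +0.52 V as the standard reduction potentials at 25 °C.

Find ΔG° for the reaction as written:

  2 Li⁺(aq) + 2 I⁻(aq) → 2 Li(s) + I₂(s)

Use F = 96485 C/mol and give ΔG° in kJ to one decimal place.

+688.9 kJ

As written, Li⁺/Li is reduced (cathode) and I₂/I⁻ is oxidised (anode), so E°cell = (-3.05) − (+0.52) = -3.57 V.
Balancing electrons gives n = 2.
ΔG° = −nFE° = −(2)(96485)(-3.57) = 688,903 J = +688.9 kJ.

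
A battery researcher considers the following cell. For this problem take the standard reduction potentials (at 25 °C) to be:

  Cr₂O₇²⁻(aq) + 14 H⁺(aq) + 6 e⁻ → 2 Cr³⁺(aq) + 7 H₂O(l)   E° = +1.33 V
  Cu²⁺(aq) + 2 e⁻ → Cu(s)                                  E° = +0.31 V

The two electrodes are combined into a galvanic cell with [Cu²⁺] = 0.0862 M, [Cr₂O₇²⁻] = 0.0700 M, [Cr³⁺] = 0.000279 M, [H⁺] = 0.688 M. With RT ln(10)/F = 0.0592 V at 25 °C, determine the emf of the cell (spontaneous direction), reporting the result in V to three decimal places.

+1.088 V

Cr₂O₇²⁻/Cr³⁺ is the cathode (higher E°), Cu²⁺/Cu the anode: E°cell = +1.33 − (+0.31) = +1.02 V, n = 6.
Overall: Cr₂O₇²⁻(aq) + 14 H⁺(aq) + 3 Cu(s) → 2 Cr³⁺(aq) + 7 H₂O(l) + 3 Cu²⁺(aq)
Q = [Cr³⁺]^2·[Cu²⁺]^3 / ([Cr₂O₇²⁻]·[H⁺]^14); log Q = -6.874.
E = E° − (0.0592/n) log Q = +1.02 − (0.0592/6)(-6.874) = +1.088 V.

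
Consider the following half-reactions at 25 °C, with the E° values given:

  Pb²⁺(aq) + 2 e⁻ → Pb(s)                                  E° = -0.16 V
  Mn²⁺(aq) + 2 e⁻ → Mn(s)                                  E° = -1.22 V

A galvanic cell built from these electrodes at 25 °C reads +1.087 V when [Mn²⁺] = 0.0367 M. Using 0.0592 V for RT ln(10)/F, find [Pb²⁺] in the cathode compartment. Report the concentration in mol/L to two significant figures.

0.30 M

Pb²⁺/Pb is the cathode, Mn²⁺/Mn the anode: E°cell = +1.06 V, n = 2.
Overall reaction: Pb²⁺(aq) + Mn(s) → Pb(s) + Mn²⁺(aq); Q = [Mn²⁺]^1/[Pb²⁺]^1.
From E = E° − (0.0592/n) log Q: log Q = (E° − E)·n/0.0592 = (+1.06 − (+1.087))·2/0.0592 = -0.9122.
So 1·log[Pb²⁺] = 1·log(0.0367) − log Q = -1.4353 − (-0.9122) = -0.5231; [Pb²⁺] = 10^(-0.5231) ≈ 0.30 M.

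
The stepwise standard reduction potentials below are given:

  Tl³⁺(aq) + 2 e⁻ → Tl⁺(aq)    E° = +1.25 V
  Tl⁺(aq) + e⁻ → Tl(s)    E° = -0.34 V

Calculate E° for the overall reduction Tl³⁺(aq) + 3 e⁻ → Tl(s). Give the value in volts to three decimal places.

+0.720 V

Adding the free-energy changes (−nFE°) of the two steps gives −n₃FE°₃ = −n₁FE°₁ − n₂FE°₂.
E°₃ = (2×+1.25 + 1×-0.34) / 3 = (+2.160) / 3 = +0.720 V.
Simply averaging or adding the two E° values would be wrong; the electron-weighted sum is required.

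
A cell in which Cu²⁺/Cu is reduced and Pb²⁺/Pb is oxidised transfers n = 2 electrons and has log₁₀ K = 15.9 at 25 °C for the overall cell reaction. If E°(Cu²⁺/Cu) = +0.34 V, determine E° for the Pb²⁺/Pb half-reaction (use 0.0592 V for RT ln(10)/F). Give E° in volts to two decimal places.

E°cell = (0.0592/n)·log K = (0.0592/2)(15.9) = +0.471 V.
Since Cu²⁺/Cu is the cathode and Pb²⁺/Pb the anode, E°cell = E°(Cu²⁺/Cu) − E°(Pb²⁺/Pb).
So E°(Pb²⁺/Pb) = E°(Cu²⁺/Cu) − E°cell = (+0.34) − (+0.471) = -0.13 V.

-0.13 V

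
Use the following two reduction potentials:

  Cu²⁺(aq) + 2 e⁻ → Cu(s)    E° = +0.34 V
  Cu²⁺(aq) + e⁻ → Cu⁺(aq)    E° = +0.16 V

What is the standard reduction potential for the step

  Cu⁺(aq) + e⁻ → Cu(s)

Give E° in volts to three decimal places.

Sequential free energies add, so n₃E°₃ = n₁E°₁ + n₂E°₂.
With n₃ = 2, and the known step contributing 1×(+0.16) V, the unknown satisfies 1·E° = 2×(+0.34) − 1×(+0.16) = +0.520.
E° = +0.520 / 1 = +0.520 V.

+0.520 V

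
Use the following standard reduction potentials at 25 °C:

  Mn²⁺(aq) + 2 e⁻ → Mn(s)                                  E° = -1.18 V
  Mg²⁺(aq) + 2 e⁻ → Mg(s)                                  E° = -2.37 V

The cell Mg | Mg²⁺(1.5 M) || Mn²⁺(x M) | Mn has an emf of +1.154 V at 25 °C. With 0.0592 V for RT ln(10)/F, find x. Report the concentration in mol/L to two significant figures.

0.091 M

Mn²⁺/Mn is the cathode, Mg²⁺/Mg the anode: E°cell = +1.19 V, n = 2.
Overall reaction: Mn²⁺(aq) + Mg(s) → Mn(s) + Mg²⁺(aq); Q = [Mg²⁺]^1/[Mn²⁺]^1.
From E = E° − (0.0592/n) log Q: log Q = (E° − E)·n/0.0592 = (+1.19 − (+1.154))·2/0.0592 = 1.2162.
So 1·log[Mn²⁺] = 1·log(1.5) − log Q = 0.1761 − (1.2162) = -1.0401; [Mn²⁺] = 10^(-1.0401) ≈ 0.091 M.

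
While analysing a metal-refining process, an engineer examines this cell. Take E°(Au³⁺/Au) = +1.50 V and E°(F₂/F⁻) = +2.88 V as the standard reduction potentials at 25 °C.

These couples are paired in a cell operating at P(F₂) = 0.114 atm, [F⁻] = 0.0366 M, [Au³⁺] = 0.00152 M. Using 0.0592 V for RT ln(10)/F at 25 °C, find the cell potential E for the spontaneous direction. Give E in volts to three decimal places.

+1.493 V

F₂/F⁻ is the cathode (higher E°), Au³⁺/Au the anode: E°cell = +2.88 − (+1.50) = +1.38 V, n = 6.
Overall: 3 F₂(g) + 2 Au(s) → 6 F⁻(aq) + 2 Au³⁺(aq)
Q = [F⁻]^6·[Au³⁺]^2 / (P(F₂)^3); log Q = -11.426.
E = E° − (0.0592/n) log Q = +1.38 − (0.0592/6)(-11.426) = +1.493 V.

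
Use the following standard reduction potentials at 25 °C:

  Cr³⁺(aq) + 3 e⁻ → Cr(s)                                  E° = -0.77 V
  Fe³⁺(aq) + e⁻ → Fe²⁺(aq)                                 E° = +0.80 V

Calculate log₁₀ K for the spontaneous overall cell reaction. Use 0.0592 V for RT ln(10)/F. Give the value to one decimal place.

79.6

Cathode: Fe³⁺/Fe²⁺; anode: Cr³⁺/Cr. E°cell = +1.57 V, n = 3.
log K = nE°cell / 0.0592 = (3)(+1.57) / 0.0592 = 79.6.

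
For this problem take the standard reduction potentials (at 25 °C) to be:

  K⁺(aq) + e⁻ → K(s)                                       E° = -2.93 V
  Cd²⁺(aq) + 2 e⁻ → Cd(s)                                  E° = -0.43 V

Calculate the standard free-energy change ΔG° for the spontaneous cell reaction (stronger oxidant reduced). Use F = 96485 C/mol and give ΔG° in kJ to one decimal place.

-482.4 kJ

Cd²⁺/Cd (E° = -0.43 V) is the cathode; K⁺/K (E° = -2.93 V) is the anode, so E°cell = +2.50 V.
Balancing electrons gives n = 2 (lcm of 2 and 1).
ΔG° = −nFE° = −(2)(96485)(+2.50) = -482,425 J = -482.4 kJ.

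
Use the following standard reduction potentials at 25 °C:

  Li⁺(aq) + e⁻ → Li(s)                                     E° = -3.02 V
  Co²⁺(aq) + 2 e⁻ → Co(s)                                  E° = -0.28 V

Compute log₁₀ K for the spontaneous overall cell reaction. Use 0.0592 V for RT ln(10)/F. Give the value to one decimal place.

Cathode: Co²⁺/Co; anode: Li⁺/Li. E°cell = +2.74 V, n = 2.
log K = nE°cell / 0.0592 = (2)(+2.74) / 0.0592 = 92.6.

92.6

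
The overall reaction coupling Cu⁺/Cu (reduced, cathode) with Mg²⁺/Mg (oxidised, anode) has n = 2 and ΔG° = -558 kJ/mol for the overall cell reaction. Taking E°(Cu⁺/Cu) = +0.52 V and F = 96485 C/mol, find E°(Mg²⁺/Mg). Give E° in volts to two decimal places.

-2.37 V

E°cell = −ΔG°/(nF) = −(-558×10³)/((2)(96485)) = +2.892 V.
Since Cu⁺/Cu is the cathode and Mg²⁺/Mg the anode, E°cell = E°(Cu⁺/Cu) − E°(Mg²⁺/Mg).
So E°(Mg²⁺/Mg) = E°(Cu⁺/Cu) − E°cell = (+0.52) − (+2.892) = -2.37 V.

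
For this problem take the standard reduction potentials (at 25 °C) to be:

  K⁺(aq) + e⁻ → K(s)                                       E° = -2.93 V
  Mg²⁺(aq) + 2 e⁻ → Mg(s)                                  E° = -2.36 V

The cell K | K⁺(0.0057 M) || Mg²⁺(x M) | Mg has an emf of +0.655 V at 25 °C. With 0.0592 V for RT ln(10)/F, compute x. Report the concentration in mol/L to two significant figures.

0.024 M

Mg²⁺/Mg is the cathode, K⁺/K the anode: E°cell = +0.57 V, n = 2.
Overall reaction: Mg²⁺(aq) + 2 K(s) → Mg(s) + 2 K⁺(aq); Q = [K⁺]^2/[Mg²⁺]^1.
From E = E° − (0.0592/n) log Q: log Q = (E° − E)·n/0.0592 = (+0.57 − (+0.655))·2/0.0592 = -2.8716.
So 1·log[Mg²⁺] = 2·log(0.0057) − log Q = -4.4883 − (-2.8716) = -1.6167; [Mg²⁺] = 10^(-1.6167) ≈ 0.024 M.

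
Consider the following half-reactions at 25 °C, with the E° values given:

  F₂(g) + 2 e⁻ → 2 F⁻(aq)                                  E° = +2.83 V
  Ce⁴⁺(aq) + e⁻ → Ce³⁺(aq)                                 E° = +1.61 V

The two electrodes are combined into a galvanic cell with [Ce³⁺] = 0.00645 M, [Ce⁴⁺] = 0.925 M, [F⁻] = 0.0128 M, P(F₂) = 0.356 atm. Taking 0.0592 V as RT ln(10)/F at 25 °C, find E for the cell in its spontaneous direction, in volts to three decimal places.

F₂/F⁻ is the cathode (higher E°), Ce⁴⁺/Ce³⁺ the anode: E°cell = +2.83 − (+1.61) = +1.22 V, n = 2.
Overall: F₂(g) + 2 Ce³⁺(aq) → 2 F⁻(aq) + 2 Ce⁴⁺(aq)
Q = [F⁻]^2·[Ce⁴⁺]^2 / (P(F₂)·[Ce³⁺]^2); log Q = 0.976.
E = E° − (0.0592/n) log Q = +1.22 − (0.0592/2)(0.976) = +1.191 V.

+1.191 V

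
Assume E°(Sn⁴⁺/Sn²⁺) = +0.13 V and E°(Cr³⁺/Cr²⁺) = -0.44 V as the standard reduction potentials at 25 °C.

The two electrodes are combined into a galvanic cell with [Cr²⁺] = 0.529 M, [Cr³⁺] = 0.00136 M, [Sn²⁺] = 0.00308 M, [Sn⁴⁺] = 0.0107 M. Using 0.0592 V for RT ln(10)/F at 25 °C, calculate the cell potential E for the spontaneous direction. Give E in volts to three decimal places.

Sn⁴⁺/Sn²⁺ is the cathode (higher E°), Cr³⁺/Cr²⁺ the anode: E°cell = +0.13 − (-0.44) = +0.57 V, n = 2.
Overall: Sn⁴⁺(aq) + 2 Cr²⁺(aq) → Sn²⁺(aq) + 2 Cr³⁺(aq)
Q = [Sn²⁺]·[Cr³⁺]^2 / ([Sn⁴⁺]·[Cr²⁺]^2); log Q = -5.721.
E = E° − (0.0592/n) log Q = +0.57 − (0.0592/2)(-5.721) = +0.739 V.

+0.739 V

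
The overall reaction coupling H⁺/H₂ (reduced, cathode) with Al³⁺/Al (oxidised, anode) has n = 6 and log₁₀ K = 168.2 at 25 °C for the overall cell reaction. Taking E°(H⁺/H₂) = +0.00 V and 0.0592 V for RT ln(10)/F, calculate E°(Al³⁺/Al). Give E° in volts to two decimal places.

-1.66 V

E°cell = (0.0592/n)·log K = (0.0592/6)(168.2) = +1.660 V.
Since H⁺/H₂ is the cathode and Al³⁺/Al the anode, E°cell = E°(H⁺/H₂) − E°(Al³⁺/Al).
So E°(Al³⁺/Al) = E°(H⁺/H₂) − E°cell = (+0.00) − (+1.660) = -1.66 V.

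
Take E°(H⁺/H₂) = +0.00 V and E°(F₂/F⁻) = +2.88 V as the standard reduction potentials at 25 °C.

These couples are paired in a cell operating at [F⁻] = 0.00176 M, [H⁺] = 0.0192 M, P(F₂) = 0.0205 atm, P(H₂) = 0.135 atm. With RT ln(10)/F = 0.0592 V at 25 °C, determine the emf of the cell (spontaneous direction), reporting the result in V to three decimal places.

+3.069 V

F₂/F⁻ is the cathode (higher E°), H⁺/H₂ the anode: E°cell = +2.88 − (+0.00) = +2.88 V, n = 2.
Overall: F₂(g) + H₂(g) → 2 F⁻(aq) + 2 H⁺(aq)
Q = [F⁻]^2·[H⁺]^2 / (P(F₂)·P(H₂)); log Q = -6.384.
E = E° − (0.0592/n) log Q = +2.88 − (0.0592/2)(-6.384) = +3.069 V.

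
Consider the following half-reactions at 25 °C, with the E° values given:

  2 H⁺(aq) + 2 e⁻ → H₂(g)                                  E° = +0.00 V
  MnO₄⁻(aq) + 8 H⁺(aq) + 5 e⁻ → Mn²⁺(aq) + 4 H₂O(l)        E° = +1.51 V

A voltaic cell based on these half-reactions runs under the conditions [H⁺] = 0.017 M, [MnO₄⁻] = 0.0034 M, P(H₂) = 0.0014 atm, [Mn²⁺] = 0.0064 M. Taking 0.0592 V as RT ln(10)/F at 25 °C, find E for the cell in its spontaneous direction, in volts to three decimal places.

+1.359 V

MnO₄⁻/Mn²⁺ is the cathode (higher E°), H⁺/H₂ the anode: E°cell = +1.51 − (+0.00) = +1.51 V, n = 10.
Overall: 2 MnO₄⁻(aq) + 6 H⁺(aq) + 5 H₂(g) → 2 Mn²⁺(aq) + 8 H₂O(l)
Q = [Mn²⁺]^2 / ([MnO₄⁻]^2·[H⁺]^6·P(H₂)^5); log Q = 25.436.
E = E° − (0.0592/n) log Q = +1.51 − (0.0592/10)(25.436) = +1.359 V.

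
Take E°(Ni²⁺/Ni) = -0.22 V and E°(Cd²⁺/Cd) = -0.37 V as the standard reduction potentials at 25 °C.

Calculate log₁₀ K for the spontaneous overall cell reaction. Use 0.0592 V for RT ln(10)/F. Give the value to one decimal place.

5.1

Cathode: Ni²⁺/Ni; anode: Cd²⁺/Cd. E°cell = +0.15 V, n = 2.
log K = nE°cell / 0.0592 = (2)(+0.15) / 0.0592 = 5.1.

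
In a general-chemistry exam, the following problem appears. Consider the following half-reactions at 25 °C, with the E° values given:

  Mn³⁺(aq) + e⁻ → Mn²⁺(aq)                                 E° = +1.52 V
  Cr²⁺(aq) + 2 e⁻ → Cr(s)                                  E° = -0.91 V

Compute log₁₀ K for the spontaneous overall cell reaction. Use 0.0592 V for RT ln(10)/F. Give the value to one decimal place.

Cathode: Mn³⁺/Mn²⁺; anode: Cr²⁺/Cr. E°cell = +2.43 V, n = 2.
log K = nE°cell / 0.0592 = (2)(+2.43) / 0.0592 = 82.1.

82.1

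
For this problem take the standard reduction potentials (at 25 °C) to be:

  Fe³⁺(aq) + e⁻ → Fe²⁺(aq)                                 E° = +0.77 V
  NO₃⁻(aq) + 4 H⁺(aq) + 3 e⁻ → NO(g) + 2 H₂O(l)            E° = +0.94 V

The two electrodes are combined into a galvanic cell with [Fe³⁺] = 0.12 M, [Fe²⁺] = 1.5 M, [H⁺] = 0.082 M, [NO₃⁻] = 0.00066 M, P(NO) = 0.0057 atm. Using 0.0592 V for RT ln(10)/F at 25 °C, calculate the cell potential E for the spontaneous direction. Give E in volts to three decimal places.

NO₃⁻/NO is the cathode (higher E°), Fe³⁺/Fe²⁺ the anode: E°cell = +0.94 − (+0.77) = +0.17 V, n = 3.
Overall: NO₃⁻(aq) + 4 H⁺(aq) + 3 Fe²⁺(aq) → NO(g) + 2 H₂O(l) + 3 Fe³⁺(aq)
Q = P(NO)·[Fe³⁺]^3 / ([NO₃⁻]·[H⁺]^4·[Fe²⁺]^3); log Q = 1.990.
E = E° − (0.0592/n) log Q = +0.17 − (0.0592/3)(1.990) = +0.131 V.

+0.131 V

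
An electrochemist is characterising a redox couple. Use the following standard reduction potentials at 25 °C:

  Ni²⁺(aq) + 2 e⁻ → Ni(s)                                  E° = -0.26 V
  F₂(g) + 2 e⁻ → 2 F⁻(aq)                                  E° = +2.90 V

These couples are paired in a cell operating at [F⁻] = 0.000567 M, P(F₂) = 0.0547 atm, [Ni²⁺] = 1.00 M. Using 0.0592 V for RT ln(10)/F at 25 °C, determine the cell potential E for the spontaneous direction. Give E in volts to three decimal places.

+3.315 V

F₂/F⁻ is the cathode (higher E°), Ni²⁺/Ni the anode: E°cell = +2.90 − (-0.26) = +3.16 V, n = 2.
Overall: F₂(g) + Ni(s) → 2 F⁻(aq) + Ni²⁺(aq)
Q = [F⁻]^2·[Ni²⁺] / (P(F₂)); log Q = -5.231.
E = E° − (0.0592/n) log Q = +3.16 − (0.0592/2)(-5.231) = +3.315 V.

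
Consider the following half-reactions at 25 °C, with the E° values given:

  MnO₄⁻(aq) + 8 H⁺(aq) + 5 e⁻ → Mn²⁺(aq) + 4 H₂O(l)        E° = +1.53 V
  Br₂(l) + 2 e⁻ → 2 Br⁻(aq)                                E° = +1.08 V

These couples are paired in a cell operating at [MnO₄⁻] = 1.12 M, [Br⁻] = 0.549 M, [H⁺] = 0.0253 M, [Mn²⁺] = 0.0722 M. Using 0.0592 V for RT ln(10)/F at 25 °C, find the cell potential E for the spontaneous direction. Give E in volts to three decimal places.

+0.297 V

MnO₄⁻/Mn²⁺ is the cathode (higher E°), Br₂/Br⁻ the anode: E°cell = +1.53 − (+1.08) = +0.45 V, n = 10.
Overall: 2 MnO₄⁻(aq) + 16 H⁺(aq) + 10 Br⁻(aq) → 2 Mn²⁺(aq) + 8 H₂O(l) + 5 Br₂(l)
Q = [Mn²⁺]^2 / ([MnO₄⁻]^2·[H⁺]^16·[Br⁻]^10); log Q = 25.773.
E = E° − (0.0592/n) log Q = +0.45 − (0.0592/10)(25.773) = +0.297 V.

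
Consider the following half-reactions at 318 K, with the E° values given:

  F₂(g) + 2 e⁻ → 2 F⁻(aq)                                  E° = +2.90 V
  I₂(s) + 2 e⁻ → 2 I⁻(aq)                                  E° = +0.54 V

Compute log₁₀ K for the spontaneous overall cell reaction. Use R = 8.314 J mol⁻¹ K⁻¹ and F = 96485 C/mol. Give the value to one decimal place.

74.8

Cathode: F₂/F⁻; anode: I₂/I⁻. E°cell = (+2.90) − (+0.54) = +2.36 V, with n = 2.
ΔG° = −nFE° = −RT ln K, so ln K = nFE°/(RT) = (2)(96485)(+2.36) / ((8.314)(318)) = 172.252.
log₁₀ K = 172.252 / ln 10 = 74.8.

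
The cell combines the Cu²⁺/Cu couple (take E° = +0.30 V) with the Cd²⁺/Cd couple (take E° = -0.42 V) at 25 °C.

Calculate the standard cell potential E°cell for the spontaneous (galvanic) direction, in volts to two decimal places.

+0.72 V

The Cu²⁺/Cu couple has the higher reduction potential, so it is the cathode; Cd²⁺/Cd is oxidised at the anode.
E°cell = E°(cathode) − E°(anode) = (+0.30) − (-0.42) = +0.72 V.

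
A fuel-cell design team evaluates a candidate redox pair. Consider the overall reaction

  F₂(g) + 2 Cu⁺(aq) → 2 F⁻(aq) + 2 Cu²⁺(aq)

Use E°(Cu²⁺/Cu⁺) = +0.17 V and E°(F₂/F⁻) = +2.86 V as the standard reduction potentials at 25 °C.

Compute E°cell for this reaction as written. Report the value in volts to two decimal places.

+2.69 V

The F₂/F⁻ couple has the higher reduction potential, so it is the cathode; Cu²⁺/Cu⁺ is oxidised at the anode.
E°cell = E°(cathode) − E°(anode) = (+2.86) − (+0.17) = +2.69 V.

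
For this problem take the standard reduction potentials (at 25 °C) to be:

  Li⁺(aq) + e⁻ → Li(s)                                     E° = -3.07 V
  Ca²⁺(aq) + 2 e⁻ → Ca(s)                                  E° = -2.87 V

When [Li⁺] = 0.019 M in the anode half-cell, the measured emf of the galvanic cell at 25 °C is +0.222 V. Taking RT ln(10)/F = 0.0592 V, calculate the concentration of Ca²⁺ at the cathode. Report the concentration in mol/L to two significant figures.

Ca²⁺/Ca is the cathode, Li⁺/Li the anode: E°cell = +0.20 V, n = 2.
Overall reaction: Ca²⁺(aq) + 2 Li(s) → Ca(s) + 2 Li⁺(aq); Q = [Li⁺]^2/[Ca²⁺]^1.
From E = E° − (0.0592/n) log Q: log Q = (E° − E)·n/0.0592 = (+0.20 − (+0.222))·2/0.0592 = -0.7432.
So 1·log[Ca²⁺] = 2·log(0.019) − log Q = -3.4425 − (-0.7432) = -2.6993; [Ca²⁺] = 10^(-2.6993) ≈ 0.0020 M.

0.0020 M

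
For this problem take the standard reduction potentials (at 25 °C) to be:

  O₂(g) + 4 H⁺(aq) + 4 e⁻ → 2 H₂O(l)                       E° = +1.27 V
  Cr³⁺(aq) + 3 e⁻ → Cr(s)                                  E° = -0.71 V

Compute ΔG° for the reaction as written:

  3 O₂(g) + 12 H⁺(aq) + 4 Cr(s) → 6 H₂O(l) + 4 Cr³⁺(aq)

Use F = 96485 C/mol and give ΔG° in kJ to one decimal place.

As written, O₂/H₂O is reduced (cathode) and Cr³⁺/Cr is oxidised (anode), so E°cell = (+1.27) − (-0.71) = +1.98 V.
Balancing electrons gives n = 12.
ΔG° = −nFE° = −(12)(96485)(+1.98) = -2,292,484 J = -2292.5 kJ.

-2292.5 kJ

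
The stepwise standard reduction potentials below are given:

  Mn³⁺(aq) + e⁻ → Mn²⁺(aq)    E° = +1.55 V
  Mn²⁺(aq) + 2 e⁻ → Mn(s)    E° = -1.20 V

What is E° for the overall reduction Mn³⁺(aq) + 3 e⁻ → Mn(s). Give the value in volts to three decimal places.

-0.283 V

Adding the free-energy changes (−nFE°) of the two steps gives −n₃FE°₃ = −n₁FE°₁ − n₂FE°₂.
E°₃ = (1×+1.55 + 2×-1.20) / 3 = (-0.850) / 3 = -0.283 V.
E° values themselves are not directly additive — weighting by electron count is essential.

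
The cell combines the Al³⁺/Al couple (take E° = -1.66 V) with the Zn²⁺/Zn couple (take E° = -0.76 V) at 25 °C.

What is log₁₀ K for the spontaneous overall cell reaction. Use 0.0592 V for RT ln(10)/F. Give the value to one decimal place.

91.2

Cathode: Zn²⁺/Zn; anode: Al³⁺/Al. E°cell = +0.90 V, n = 6.
log K = nE°cell / 0.0592 = (6)(+0.90) / 0.0592 = 91.2.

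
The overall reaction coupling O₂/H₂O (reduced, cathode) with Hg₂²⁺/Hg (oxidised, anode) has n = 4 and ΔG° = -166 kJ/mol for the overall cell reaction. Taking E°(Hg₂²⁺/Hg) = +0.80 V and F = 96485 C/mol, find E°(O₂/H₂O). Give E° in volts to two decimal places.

+1.23 V

E°cell = −ΔG°/(nF) = −(-166×10³)/((4)(96485)) = +0.430 V.
Since O₂/H₂O is the cathode and Hg₂²⁺/Hg the anode, E°cell = E°(O₂/H₂O) − E°(Hg₂²⁺/Hg).
So E°(O₂/H₂O) = E°cell + E°(Hg₂²⁺/Hg) = +0.430 + (+0.80) = +1.23 V.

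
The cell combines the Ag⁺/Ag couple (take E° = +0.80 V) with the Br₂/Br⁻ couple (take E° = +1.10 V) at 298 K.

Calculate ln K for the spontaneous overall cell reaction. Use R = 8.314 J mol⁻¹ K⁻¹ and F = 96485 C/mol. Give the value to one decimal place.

Cathode: Br₂/Br⁻; anode: Ag⁺/Ag. E°cell = (+1.10) − (+0.80) = +0.30 V, with n = 2.
ΔG° = −nFE° = −RT ln K, so ln K = nFE°/(RT) = (2)(96485)(+0.30) / ((8.314)(298)) = 23.366.

23.4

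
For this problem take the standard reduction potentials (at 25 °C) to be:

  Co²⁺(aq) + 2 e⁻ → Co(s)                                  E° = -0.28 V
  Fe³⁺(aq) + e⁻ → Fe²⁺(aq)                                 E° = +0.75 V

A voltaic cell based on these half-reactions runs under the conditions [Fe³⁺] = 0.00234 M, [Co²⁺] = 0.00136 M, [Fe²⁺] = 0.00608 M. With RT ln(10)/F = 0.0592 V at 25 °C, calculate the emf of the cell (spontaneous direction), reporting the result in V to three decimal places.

Fe³⁺/Fe²⁺ is the cathode (higher E°), Co²⁺/Co the anode: E°cell = +0.75 − (-0.28) = +1.03 V, n = 2.
Overall: 2 Fe³⁺(aq) + Co(s) → 2 Fe²⁺(aq) + Co²⁺(aq)
Q = [Fe²⁺]^2·[Co²⁺] / ([Fe³⁺]^2); log Q = -2.037.
E = E° − (0.0592/n) log Q = +1.03 − (0.0592/2)(-2.037) = +1.090 V.

+1.090 V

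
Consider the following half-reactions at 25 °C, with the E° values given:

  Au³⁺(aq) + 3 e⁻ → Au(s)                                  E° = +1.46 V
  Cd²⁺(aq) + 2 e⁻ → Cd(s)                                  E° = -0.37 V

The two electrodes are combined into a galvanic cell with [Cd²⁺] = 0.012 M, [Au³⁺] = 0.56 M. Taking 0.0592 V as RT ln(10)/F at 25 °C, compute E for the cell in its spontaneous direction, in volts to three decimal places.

Au³⁺/Au is the cathode (higher E°), Cd²⁺/Cd the anode: E°cell = +1.46 − (-0.37) = +1.83 V, n = 6.
Overall: 2 Au³⁺(aq) + 3 Cd(s) → 2 Au(s) + 3 Cd²⁺(aq)
Q = [Cd²⁺]^3 / ([Au³⁺]^2); log Q = -5.259.
E = E° − (0.0592/n) log Q = +1.83 − (0.0592/6)(-5.259) = +1.882 V.

+1.882 V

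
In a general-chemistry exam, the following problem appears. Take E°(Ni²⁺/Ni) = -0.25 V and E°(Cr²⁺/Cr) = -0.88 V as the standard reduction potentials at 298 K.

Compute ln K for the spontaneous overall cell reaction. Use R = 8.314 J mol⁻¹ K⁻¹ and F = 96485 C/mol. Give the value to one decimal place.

49.1

Cathode: Ni²⁺/Ni; anode: Cr²⁺/Cr. E°cell = (-0.25) − (-0.88) = +0.63 V, with n = 2.
ΔG° = −nFE° = −RT ln K, so ln K = nFE°/(RT) = (2)(96485)(+0.63) / ((8.314)(298)) = 49.069.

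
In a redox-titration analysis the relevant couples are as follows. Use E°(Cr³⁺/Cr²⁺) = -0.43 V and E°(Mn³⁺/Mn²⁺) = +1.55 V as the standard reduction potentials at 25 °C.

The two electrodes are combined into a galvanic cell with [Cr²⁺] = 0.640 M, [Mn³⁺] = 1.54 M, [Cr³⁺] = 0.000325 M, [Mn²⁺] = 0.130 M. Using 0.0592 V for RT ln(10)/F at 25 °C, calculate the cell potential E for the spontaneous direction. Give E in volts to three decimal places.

Mn³⁺/Mn²⁺ is the cathode (higher E°), Cr³⁺/Cr²⁺ the anode: E°cell = +1.55 − (-0.43) = +1.98 V, n = 1.
Overall: Mn³⁺(aq) + Cr²⁺(aq) → Mn²⁺(aq) + Cr³⁺(aq)
Q = [Mn²⁺]·[Cr³⁺] / ([Mn³⁺]·[Cr²⁺]); log Q = -4.368.
E = E° − (0.0592/n) log Q = +1.98 − (0.0592/1)(-4.368) = +2.239 V.

+2.239 V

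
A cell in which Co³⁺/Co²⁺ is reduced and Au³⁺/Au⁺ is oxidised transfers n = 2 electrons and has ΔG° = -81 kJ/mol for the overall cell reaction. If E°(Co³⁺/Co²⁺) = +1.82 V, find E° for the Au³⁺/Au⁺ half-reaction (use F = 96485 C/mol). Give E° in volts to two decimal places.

E°cell = −ΔG°/(nF) = −(-81×10³)/((2)(96485)) = +0.420 V.
Since Co³⁺/Co²⁺ is the cathode and Au³⁺/Au⁺ the anode, E°cell = E°(Co³⁺/Co²⁺) − E°(Au³⁺/Au⁺).
So E°(Au³⁺/Au⁺) = E°(Co³⁺/Co²⁺) − E°cell = (+1.82) − (+0.420) = +1.40 V.

+1.40 V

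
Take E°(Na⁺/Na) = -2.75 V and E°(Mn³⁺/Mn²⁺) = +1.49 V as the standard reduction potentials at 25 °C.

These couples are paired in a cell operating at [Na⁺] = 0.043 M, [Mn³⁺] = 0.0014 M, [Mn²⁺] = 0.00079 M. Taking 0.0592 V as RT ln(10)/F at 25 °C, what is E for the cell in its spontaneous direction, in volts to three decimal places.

Mn³⁺/Mn²⁺ is the cathode (higher E°), Na⁺/Na the anode: E°cell = +1.49 − (-2.75) = +4.24 V, n = 1.
Overall: Mn³⁺(aq) + Na(s) → Mn²⁺(aq) + Na⁺(aq)
Q = [Mn²⁺]·[Na⁺] / ([Mn³⁺]); log Q = -1.615.
E = E° − (0.0592/n) log Q = +4.24 − (0.0592/1)(-1.615) = +4.336 V.

+4.336 V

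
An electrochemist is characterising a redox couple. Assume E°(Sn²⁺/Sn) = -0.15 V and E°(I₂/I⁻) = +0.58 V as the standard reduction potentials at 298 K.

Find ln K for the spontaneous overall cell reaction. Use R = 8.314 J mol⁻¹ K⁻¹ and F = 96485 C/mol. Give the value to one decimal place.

Cathode: I₂/I⁻; anode: Sn²⁺/Sn. E°cell = (+0.58) − (-0.15) = +0.73 V, with n = 2.
ΔG° = −nFE° = −RT ln K, so ln K = nFE°/(RT) = (2)(96485)(+0.73) / ((8.314)(298)) = 56.857.

56.9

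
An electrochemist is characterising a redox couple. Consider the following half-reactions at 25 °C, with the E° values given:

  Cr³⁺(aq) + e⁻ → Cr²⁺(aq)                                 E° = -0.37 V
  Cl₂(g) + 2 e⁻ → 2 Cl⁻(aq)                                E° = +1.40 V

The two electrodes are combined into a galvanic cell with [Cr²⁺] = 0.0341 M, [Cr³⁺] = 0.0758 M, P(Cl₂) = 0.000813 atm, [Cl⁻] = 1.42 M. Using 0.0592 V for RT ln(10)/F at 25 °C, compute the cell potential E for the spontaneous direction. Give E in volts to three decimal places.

Cl₂/Cl⁻ is the cathode (higher E°), Cr³⁺/Cr²⁺ the anode: E°cell = +1.40 − (-0.37) = +1.77 V, n = 2.
Overall: Cl₂(g) + 2 Cr²⁺(aq) → 2 Cl⁻(aq) + 2 Cr³⁺(aq)
Q = [Cl⁻]^2·[Cr³⁺]^2 / (P(Cl₂)·[Cr²⁺]^2); log Q = 4.088.
E = E° − (0.0592/n) log Q = +1.77 − (0.0592/2)(4.088) = +1.649 V.

+1.649 V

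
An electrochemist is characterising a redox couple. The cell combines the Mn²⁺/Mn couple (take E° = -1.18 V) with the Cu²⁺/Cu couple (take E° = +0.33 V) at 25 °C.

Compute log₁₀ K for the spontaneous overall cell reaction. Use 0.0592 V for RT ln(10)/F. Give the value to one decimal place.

Cathode: Cu²⁺/Cu; anode: Mn²⁺/Mn. E°cell = +1.51 V, n = 2.
log K = nE°cell / 0.0592 = (2)(+1.51) / 0.0592 = 51.0.

51.0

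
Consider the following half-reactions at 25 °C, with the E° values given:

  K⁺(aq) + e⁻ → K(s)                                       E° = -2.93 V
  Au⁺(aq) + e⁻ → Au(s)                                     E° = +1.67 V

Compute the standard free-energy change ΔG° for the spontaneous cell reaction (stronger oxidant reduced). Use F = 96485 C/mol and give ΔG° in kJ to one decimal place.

Au⁺/Au (E° = +1.67 V) is the cathode; K⁺/K (E° = -2.93 V) is the anode, so E°cell = +4.60 V.
Balancing electrons gives n = 1 (lcm of 1 and 1).
ΔG° = −nFE° = −(1)(96485)(+4.60) = -443,831 J = -443.8 kJ.

-443.8 kJ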